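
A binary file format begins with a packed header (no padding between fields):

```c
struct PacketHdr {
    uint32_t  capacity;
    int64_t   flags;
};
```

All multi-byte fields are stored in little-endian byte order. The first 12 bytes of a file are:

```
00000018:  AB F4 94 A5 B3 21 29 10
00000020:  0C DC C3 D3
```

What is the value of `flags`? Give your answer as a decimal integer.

-3187462166879329869

`flags` follows `capacity` (4 bytes), so it starts at byte offset 4 and occupies 8 bytes.
Bytes at offsets 4..11: B3 21 29 10 0C DC C3 D3.
In little-endian order the low byte comes first in memory.
Reassemble most-significant byte first: D3 C3 DC 0C 10 29 21 B3 → 0xD3C3DC0C102921B3.
Top bit is set, so as a signed 64-bit value this is 0xD3C3DC0C102921B3 − 2^64 = -3187462166879329869.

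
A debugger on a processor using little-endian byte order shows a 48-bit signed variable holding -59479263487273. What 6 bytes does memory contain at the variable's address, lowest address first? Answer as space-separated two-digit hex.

D7 DA A0 67 E7 C9

Two's complement of -59479263487273 in 48 bits: 59479263487273 = 0x3618985F2529; invert → 0xC9E767A0DAD6; add 1 → 0xC9E767A0DAD7.
Split into bytes (most-significant first): C9 E7 67 A0 DA D7.
Little-endian stores the least-significant byte at the lowest address.
So at ascending addresses the bytes are D7 DA A0 67 E7 C9.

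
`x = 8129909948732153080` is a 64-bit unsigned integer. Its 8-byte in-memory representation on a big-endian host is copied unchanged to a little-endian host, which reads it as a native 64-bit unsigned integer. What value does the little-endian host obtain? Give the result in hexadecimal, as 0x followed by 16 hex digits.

0xF81C1836063ED370

8129909948732153080 in 64-bit hexadecimal is 0x70D33E0636181CF8.
Stored big-endian, the bytes at ascending addresses are 70 D3 3E 06 36 18 1C F8.
Read back as little-endian, the first byte is least significant, giving 0xF81C1836063ED370.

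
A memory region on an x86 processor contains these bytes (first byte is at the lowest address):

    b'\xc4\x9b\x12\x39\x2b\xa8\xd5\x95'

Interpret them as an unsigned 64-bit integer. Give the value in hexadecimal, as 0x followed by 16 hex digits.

Little-endian: lowest address holds the least-significant byte.
Reassemble most-significant byte first: 95 D5 A8 2B 39 12 9B C4 → 0x95D5A82B39129BC4.

0x95D5A82B39129BC4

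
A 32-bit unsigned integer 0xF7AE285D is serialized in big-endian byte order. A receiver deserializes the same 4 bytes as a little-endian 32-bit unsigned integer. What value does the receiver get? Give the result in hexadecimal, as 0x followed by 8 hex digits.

Stored big-endian, the bytes at ascending addresses are F7 AE 28 5D.
Read back as little-endian, the first byte is least significant, giving 0x5D28AEF7.

0x5D28AEF7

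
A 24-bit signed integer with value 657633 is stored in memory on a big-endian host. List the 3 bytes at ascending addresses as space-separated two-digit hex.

0A 08 E1

657633 in hexadecimal, padded to 24 bits, is 0x0A08E1.
Split into bytes (most-significant first): 0A 08 E1.
Big-endian stores the most-significant byte at the lowest address.
So the memory order matches the most-significant-first order: 0A 08 E1.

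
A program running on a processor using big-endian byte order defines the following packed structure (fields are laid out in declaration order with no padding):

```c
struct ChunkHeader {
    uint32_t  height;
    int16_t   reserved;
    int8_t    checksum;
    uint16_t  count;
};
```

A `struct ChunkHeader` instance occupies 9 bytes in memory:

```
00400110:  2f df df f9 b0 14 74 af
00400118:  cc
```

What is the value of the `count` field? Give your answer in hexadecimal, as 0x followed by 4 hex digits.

`count` follows `height` (4 B), `reserved` (2 B), `checksum` (1 B), so it starts at offset 4 + 2 + 1 = 7 and occupies 2 bytes.
Bytes at offsets 7..8: AF CC.
In big-endian order the high byte comes first in memory.
The bytes are already most-significant first: 0xAFCC.

0xAFCC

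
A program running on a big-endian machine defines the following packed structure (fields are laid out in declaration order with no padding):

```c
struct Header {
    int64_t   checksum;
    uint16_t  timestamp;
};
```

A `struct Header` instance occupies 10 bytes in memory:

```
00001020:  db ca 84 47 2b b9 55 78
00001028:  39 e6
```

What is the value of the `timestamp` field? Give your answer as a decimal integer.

`timestamp` follows `checksum` (8 bytes), so it starts at byte offset 8 and occupies 2 bytes.
Bytes at offsets 8..9: 39 E6.
Big-endian: lowest address holds the most-significant byte.
The bytes are already most-significant first: 0x39E6.
0x39E6 = 14822.

14822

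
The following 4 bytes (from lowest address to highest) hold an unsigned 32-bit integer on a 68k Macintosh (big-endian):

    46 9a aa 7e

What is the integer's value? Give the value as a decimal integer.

1184541310

In big-endian order the high byte comes first in memory.
The bytes are already most-significant first: 0x469AAA7E.
0x469AAA7E = 1184541310.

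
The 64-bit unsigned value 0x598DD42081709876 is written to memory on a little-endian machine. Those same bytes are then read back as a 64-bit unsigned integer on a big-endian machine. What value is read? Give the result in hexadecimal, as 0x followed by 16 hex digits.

0x7698708120D48D59

Stored little-endian, the bytes at ascending addresses are 76 98 70 81 20 D4 8D 59.
Read back as big-endian, the last byte is least significant, giving 0x7698708120D48D59.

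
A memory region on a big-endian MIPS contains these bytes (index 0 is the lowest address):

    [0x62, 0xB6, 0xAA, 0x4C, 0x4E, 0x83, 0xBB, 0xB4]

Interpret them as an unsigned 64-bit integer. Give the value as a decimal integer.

7113059906189769652

Big-endian stores the most-significant byte at the lowest address.
The bytes are already most-significant first: 0x62B6AA4C4E83BBB4.
0x62B6AA4C4E83BBB4 = 7113059906189769652.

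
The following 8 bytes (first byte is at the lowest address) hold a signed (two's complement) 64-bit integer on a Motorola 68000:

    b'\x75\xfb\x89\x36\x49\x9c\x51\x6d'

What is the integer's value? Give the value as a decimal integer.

Big-endian stores the most-significant byte at the lowest address.
The bytes are already most-significant first: 0x75FB8936499C516D.
0x75FB8936499C516D = 8501539587848163693.

8501539587848163693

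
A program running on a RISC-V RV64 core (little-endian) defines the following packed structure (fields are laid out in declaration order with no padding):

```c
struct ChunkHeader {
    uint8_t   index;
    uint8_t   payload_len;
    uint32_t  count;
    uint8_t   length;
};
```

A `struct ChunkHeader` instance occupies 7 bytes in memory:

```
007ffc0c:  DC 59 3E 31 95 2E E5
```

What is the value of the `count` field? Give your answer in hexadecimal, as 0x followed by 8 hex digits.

`count` follows `index` (1 B), `payload_len` (1 B), so it starts at offset 1 + 1 = 2 and occupies 4 bytes.
Bytes at offsets 2..5: 3E 31 95 2E.
Little-endian: lowest address holds the least-significant byte.
Reassemble most-significant byte first: 2E 95 31 3E → 0x2E95313E.

0x2E95313E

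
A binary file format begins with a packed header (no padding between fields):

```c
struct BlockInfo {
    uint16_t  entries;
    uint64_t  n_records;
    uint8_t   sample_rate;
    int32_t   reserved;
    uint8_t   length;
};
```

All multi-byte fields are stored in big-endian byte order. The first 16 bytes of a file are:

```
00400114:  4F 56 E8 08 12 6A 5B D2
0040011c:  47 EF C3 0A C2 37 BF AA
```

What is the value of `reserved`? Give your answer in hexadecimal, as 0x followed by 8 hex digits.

0x0AC237BF

`reserved` follows `entries` (2 B), `n_records` (8 B), `sample_rate` (1 B), so it starts at offset 2 + 8 + 1 = 11 and occupies 4 bytes.
Bytes at offsets 11..14: 0A C2 37 BF.
Big-endian: lowest address holds the most-significant byte.
The bytes are already most-significant first: 0x0AC237BF.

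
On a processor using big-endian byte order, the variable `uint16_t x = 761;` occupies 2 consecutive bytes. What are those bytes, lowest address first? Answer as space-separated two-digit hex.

02 F9

761 in hexadecimal, padded to 16 bits, is 0x02F9.
Split into bytes (most-significant first): 02 F9.
Big-endian stores the most-significant byte at the lowest address.
So the memory order matches the most-significant-first order: 02 F9.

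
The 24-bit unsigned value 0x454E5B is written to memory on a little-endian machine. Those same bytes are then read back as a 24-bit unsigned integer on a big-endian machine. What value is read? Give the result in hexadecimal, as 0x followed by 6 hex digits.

0x5B4E45

Stored little-endian, the bytes at ascending addresses are 5B 4E 45.
Read back as big-endian, the last byte is least significant, giving 0x5B4E45.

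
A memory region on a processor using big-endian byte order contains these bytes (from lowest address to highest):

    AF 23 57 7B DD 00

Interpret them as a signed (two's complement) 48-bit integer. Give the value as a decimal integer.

In big-endian order the high byte comes first in memory.
The bytes are already most-significant first: 0xAF23577BDD00.
Top bit is set, so as a signed 48-bit value this is 0xAF23577BDD00 − 2^48 = -88908650259200.

-88908650259200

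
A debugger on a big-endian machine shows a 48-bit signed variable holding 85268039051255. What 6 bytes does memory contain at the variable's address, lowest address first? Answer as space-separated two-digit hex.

85268039051255 in hexadecimal, padded to 48 bits, is 0x4D8D032DA7F7.
Split into bytes (most-significant first): 4D 8D 03 2D A7 F7.
In big-endian order the high byte comes first in memory.
So the memory order matches the most-significant-first order: 4D 8D 03 2D A7 F7.

4D 8D 03 2D A7 F7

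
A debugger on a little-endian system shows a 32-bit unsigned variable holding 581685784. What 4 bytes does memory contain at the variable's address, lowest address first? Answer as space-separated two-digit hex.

581685784 in hexadecimal, padded to 32 bits, is 0x22ABD218.
Split into bytes (most-significant first): 22 AB D2 18.
Little-endian: lowest address holds the least-significant byte.
So at ascending addresses the bytes are 18 D2 AB 22.

18 D2 AB 22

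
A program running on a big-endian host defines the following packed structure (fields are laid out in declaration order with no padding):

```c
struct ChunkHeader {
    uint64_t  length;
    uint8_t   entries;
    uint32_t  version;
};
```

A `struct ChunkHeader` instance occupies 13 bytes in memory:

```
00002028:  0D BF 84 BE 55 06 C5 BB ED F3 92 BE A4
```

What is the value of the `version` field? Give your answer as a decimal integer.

4086480548

`version` follows `length` (8 B), `entries` (1 B), so it starts at offset 8 + 1 = 9 and occupies 4 bytes.
Bytes at offsets 9..12: F3 92 BE A4.
In big-endian order the high byte comes first in memory.
The bytes are already most-significant first: 0xF392BEA4.
0xF392BEA4 = 4086480548.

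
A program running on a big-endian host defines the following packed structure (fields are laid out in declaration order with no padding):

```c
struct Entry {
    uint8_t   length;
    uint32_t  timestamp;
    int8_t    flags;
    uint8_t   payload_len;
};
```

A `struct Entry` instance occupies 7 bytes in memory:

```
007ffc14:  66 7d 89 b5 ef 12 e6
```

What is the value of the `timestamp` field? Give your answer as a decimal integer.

2106177007

`timestamp` follows `length` (1 byte), so it starts at byte offset 1 and occupies 4 bytes.
Bytes at offsets 1..4: 7D 89 B5 EF.
In big-endian order the high byte comes first in memory.
The bytes are already most-significant first: 0x7D89B5EF.
0x7D89B5EF = 2106177007.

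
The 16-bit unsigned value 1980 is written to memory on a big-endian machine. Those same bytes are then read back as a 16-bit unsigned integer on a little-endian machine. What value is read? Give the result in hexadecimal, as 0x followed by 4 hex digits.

0xBC07

1980 in 16-bit hexadecimal is 0x07BC.
Stored big-endian, the bytes at ascending addresses are 07 BC.
Read back as little-endian, the first byte is least significant, giving 0xBC07.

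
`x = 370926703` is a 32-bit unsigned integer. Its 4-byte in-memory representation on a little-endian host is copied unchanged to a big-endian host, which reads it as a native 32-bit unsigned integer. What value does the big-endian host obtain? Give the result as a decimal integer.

1877220118

370926703 in 32-bit hexadecimal is 0x161BE46F.
Stored little-endian, the bytes at ascending addresses are 6F E4 1B 16.
Read back as big-endian, the last byte is least significant, giving 0x6FE41B16.
0x6FE41B16 = 1877220118.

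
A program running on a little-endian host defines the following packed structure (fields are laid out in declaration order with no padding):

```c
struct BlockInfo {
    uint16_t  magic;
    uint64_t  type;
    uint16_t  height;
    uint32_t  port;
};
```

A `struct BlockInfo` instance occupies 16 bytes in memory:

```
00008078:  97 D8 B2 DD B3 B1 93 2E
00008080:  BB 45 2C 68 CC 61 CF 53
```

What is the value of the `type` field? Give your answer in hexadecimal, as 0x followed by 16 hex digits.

`type` follows `magic` (2 bytes), so it starts at byte offset 2 and occupies 8 bytes.
Bytes at offsets 2..9: B2 DD B3 B1 93 2E BB 45.
Little-endian: lowest address holds the least-significant byte.
Reassemble most-significant byte first: 45 BB 2E 93 B1 B3 DD B2 → 0x45BB2E93B1B3DDB2.

0x45BB2E93B1B3DDB2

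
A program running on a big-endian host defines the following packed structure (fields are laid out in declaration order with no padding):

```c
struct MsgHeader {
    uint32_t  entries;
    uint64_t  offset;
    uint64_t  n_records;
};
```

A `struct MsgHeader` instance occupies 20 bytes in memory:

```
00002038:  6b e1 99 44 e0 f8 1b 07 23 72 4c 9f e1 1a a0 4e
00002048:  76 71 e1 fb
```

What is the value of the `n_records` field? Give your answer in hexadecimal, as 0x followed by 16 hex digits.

`n_records` follows `entries` (4 B), `offset` (8 B), so it starts at offset 4 + 8 = 12 and occupies 8 bytes.
Bytes at offsets 12..19: E1 1A A0 4E 76 71 E1 FB.
Big-endian stores the most-significant byte at the lowest address.
The bytes are already most-significant first: 0xE11AA04E7671E1FB.

0xE11AA04E7671E1FB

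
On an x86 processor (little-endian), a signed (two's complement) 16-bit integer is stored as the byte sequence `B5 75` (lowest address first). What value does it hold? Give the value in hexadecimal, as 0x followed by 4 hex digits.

0x75B5

Little-endian: lowest address holds the least-significant byte.
Reassemble most-significant byte first: 75 B5 → 0x75B5.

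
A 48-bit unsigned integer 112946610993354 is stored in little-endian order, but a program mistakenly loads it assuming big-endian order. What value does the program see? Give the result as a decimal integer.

222619436497254

112946610993354 in 48-bit hexadecimal is 0x66B96EA078CA.
Stored little-endian, the bytes at ascending addresses are CA 78 A0 6E B9 66.
Read back as big-endian, the last byte is least significant, giving 0xCA78A06EB966.
0xCA78A06EB966 = 222619436497254.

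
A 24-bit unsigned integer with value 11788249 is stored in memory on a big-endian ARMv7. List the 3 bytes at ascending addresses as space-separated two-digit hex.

B3 DF D9

11788249 in hexadecimal, padded to 24 bits, is 0xB3DFD9.
Split into bytes (most-significant first): B3 DF D9.
In big-endian order the high byte comes first in memory.
So the memory order matches the most-significant-first order: B3 DF D9.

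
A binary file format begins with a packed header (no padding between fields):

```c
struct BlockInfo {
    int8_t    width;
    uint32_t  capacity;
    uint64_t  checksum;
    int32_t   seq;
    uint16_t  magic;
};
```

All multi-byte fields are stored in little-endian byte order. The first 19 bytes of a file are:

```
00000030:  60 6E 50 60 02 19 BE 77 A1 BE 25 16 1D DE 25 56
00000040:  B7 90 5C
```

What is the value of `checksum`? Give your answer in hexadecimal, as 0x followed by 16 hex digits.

`checksum` follows `width` (1 B), `capacity` (4 B), so it starts at offset 1 + 4 = 5 and occupies 8 bytes.
Bytes at offsets 5..12: 19 BE 77 A1 BE 25 16 1D.
In little-endian order the low byte comes first in memory.
Reassemble most-significant byte first: 1D 16 25 BE A1 77 BE 19 → 0x1D1625BEA177BE19.

0x1D1625BEA177BE19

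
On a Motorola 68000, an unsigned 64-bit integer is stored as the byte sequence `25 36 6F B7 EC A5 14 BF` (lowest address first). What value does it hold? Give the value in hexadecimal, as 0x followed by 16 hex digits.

0x25366FB7ECA514BF

Big-endian: lowest address holds the most-significant byte.
The bytes are already most-significant first: 0x25366FB7ECA514BF.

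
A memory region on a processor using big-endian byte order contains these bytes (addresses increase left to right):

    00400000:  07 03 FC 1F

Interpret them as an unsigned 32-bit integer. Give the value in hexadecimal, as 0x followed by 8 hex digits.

0x0703FC1F

In big-endian order the high byte comes first in memory.
The bytes are already most-significant first: 0x0703FC1F.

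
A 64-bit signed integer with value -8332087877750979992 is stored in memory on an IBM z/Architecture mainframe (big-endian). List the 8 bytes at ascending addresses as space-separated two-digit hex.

Two's complement of -8332087877750979992 in 64 bits: 8332087877750979992 = 0x73A185C78EAF7D98; invert → 0x8C5E7A3871508267; add 1 → 0x8C5E7A3871508268.
Split into bytes (most-significant first): 8C 5E 7A 38 71 50 82 68.
Big-endian stores the most-significant byte at the lowest address.
So the memory order matches the most-significant-first order: 8C 5E 7A 38 71 50 82 68.

8C 5E 7A 38 71 50 82 68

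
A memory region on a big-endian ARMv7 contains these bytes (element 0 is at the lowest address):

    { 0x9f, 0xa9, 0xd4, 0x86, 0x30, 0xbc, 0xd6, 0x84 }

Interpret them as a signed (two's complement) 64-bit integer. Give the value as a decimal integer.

In big-endian order the high byte comes first in memory.
The bytes are already most-significant first: 0x9FA9D48630BCD684.
Top bit is set, so as a signed 64-bit value this is 0x9FA9D48630BCD684 − 2^64 = -6941783677806520700.

-6941783677806520700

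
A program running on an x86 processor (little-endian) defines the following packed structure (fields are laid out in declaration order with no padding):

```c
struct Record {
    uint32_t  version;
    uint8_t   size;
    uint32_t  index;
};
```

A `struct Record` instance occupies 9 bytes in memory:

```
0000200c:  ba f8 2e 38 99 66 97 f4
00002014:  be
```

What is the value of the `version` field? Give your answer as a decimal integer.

`version` is the first field, at byte offset 0, occupying 4 bytes.
Bytes at offsets 0..3: BA F8 2E 38.
In little-endian order the low byte comes first in memory.
Reassemble most-significant byte first: 38 2E F8 BA → 0x382EF8BA.
0x382EF8BA = 942602426.

942602426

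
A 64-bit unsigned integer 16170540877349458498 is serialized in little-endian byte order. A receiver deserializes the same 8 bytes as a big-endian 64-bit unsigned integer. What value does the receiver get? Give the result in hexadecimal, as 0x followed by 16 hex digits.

0x421259B4404D69E0

16170540877349458498 in 64-bit hexadecimal is 0xE0694D40B4591242.
Stored little-endian, the bytes at ascending addresses are 42 12 59 B4 40 4D 69 E0.
Read back as big-endian, the last byte is least significant, giving 0x421259B4404D69E0.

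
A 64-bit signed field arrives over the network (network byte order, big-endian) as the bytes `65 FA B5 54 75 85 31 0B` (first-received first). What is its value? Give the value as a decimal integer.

In big-endian order the high byte comes first in memory.
The bytes are already most-significant first: 0x65FAB5547585310B.
0x65FAB5547585310B = 7348385116361928971.

7348385116361928971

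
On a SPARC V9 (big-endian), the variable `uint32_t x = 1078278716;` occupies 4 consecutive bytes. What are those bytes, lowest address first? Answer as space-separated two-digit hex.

40 45 3A 3C

1078278716 in hexadecimal, padded to 32 bits, is 0x40453A3C.
Split into bytes (most-significant first): 40 45 3A 3C.
In big-endian order the high byte comes first in memory.
So the memory order matches the most-significant-first order: 40 45 3A 3C.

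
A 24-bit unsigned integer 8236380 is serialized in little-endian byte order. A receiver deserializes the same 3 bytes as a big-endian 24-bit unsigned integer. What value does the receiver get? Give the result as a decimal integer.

8236380 in 24-bit hexadecimal is 0x7DAD5C.
Stored little-endian, the bytes at ascending addresses are 5C AD 7D.
Read back as big-endian, the last byte is least significant, giving 0x5CAD7D.
0x5CAD7D = 6073725.

6073725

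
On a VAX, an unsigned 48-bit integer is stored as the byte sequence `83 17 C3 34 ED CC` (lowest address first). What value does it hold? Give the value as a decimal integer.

In little-endian order the low byte comes first in memory.
Reassemble most-significant byte first: CC ED 34 C3 17 83 → 0xCCED34C31783.
0xCCED34C31783 = 225319164516227.

225319164516227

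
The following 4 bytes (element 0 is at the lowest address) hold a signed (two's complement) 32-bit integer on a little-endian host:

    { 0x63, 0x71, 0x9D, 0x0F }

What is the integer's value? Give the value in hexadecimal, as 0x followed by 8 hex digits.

0x0F9D7163

In little-endian order the low byte comes first in memory.
Reassemble most-significant byte first: 0F 9D 71 63 → 0x0F9D7163.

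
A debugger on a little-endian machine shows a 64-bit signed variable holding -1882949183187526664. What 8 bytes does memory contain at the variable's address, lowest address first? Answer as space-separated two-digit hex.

F8 DB FE B5 B1 6B DE E5

Two's complement of -1882949183187526664 in 64 bits: 1882949183187526664 = 0x1A21944E4A012408; invert → 0xE5DE6BB1B5FEDBF7; add 1 → 0xE5DE6BB1B5FEDBF8.
Split into bytes (most-significant first): E5 DE 6B B1 B5 FE DB F8.
Little-endian: lowest address holds the least-significant byte.
So at ascending addresses the bytes are F8 DB FE B5 B1 6B DE E5.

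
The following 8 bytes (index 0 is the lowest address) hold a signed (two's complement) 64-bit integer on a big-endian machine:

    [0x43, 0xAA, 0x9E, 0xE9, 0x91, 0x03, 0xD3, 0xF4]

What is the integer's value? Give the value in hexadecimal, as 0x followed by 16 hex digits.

In big-endian order the high byte comes first in memory.
The bytes are already most-significant first: 0x43AA9EE99103D3F4.

0x43AA9EE99103D3F4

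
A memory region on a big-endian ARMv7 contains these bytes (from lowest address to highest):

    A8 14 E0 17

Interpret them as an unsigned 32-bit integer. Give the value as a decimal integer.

Big-endian stores the most-significant byte at the lowest address.
The bytes are already most-significant first: 0xA814E017.
0xA814E017 = 2819940375.

2819940375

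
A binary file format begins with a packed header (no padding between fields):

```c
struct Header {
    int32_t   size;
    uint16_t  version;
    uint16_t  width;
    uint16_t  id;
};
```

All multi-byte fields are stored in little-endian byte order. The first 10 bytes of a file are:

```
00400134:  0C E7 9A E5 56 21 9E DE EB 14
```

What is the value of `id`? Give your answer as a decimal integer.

5355

`id` follows `size` (4 B), `version` (2 B), `width` (2 B), so it starts at offset 4 + 2 + 2 = 8 and occupies 2 bytes.
Bytes at offsets 8..9: EB 14.
Little-endian: lowest address holds the least-significant byte.
Reassemble most-significant byte first: 14 EB → 0x14EB.
0x14EB = 5355.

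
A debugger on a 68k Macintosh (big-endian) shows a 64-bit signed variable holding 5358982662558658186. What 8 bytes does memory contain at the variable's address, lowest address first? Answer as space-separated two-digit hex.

4A 5E EE 56 A7 49 2E 8A

5358982662558658186 in hexadecimal, padded to 64 bits, is 0x4A5EEE56A7492E8A.
Split into bytes (most-significant first): 4A 5E EE 56 A7 49 2E 8A.
Big-endian stores the most-significant byte at the lowest address.
So the memory order matches the most-significant-first order: 4A 5E EE 56 A7 49 2E 8A.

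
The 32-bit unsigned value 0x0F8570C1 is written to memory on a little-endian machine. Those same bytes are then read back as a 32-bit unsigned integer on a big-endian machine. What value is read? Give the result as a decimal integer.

Stored little-endian, the bytes at ascending addresses are C1 70 85 0F.
Read back as big-endian, the last byte is least significant, giving 0xC170850F.
0xC170850F = 3245376783.

3245376783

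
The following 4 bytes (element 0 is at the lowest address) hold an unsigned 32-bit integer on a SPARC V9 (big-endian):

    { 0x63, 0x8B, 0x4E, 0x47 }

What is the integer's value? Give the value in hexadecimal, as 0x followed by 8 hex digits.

Big-endian: lowest address holds the most-significant byte.
The bytes are already most-significant first: 0x638B4E47.

0x638B4E47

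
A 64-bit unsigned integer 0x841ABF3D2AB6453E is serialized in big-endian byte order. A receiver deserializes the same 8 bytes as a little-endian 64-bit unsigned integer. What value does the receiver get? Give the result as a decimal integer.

4487192896285383300

Stored big-endian, the bytes at ascending addresses are 84 1A BF 3D 2A B6 45 3E.
Read back as little-endian, the first byte is least significant, giving 0x3E45B62A3DBF1A84.
0x3E45B62A3DBF1A84 = 4487192896285383300.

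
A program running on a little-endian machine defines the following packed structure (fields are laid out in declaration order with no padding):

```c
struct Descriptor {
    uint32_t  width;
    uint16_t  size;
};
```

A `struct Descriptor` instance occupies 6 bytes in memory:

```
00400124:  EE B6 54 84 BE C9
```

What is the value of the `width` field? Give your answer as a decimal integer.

2220144366

`width` is the first field, at byte offset 0, occupying 4 bytes.
Bytes at offsets 0..3: EE B6 54 84.
In little-endian order the low byte comes first in memory.
Reassemble most-significant byte first: 84 54 B6 EE → 0x8454B6EE.
0x8454B6EE = 2220144366.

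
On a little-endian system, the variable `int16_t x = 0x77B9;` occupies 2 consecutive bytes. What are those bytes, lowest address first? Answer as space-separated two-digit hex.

B9 77

Split into bytes (most-significant first): 77 B9.
Little-endian stores the least-significant byte at the lowest address.
So at ascending addresses the bytes are B9 77.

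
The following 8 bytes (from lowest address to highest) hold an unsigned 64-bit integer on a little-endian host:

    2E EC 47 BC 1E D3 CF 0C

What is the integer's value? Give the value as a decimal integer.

923188577595550766

In little-endian order the low byte comes first in memory.
Reassemble most-significant byte first: 0C CF D3 1E BC 47 EC 2E → 0x0CCFD31EBC47EC2E.
0x0CCFD31EBC47EC2E = 923188577595550766.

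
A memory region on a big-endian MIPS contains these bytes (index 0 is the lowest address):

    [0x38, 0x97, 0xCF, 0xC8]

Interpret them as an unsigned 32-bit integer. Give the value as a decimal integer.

949473224

Big-endian stores the most-significant byte at the lowest address.
The bytes are already most-significant first: 0x3897CFC8.
0x3897CFC8 = 949473224.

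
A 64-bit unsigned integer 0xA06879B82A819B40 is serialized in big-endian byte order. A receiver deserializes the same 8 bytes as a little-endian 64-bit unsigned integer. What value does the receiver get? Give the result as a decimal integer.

Stored big-endian, the bytes at ascending addresses are A0 68 79 B8 2A 81 9B 40.
Read back as little-endian, the first byte is least significant, giving 0x409B812AB87968A0.
0x409B812AB87968A0 = 4655456660301113504.

4655456660301113504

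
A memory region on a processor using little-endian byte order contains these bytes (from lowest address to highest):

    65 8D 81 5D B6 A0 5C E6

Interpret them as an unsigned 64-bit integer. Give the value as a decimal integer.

In little-endian order the low byte comes first in memory.
Reassemble most-significant byte first: E6 5C A0 B6 5D 81 8D 65 → 0xE65CA0B65D818D65.
0xE65CA0B65D818D65 = 16599319031694069093.

16599319031694069093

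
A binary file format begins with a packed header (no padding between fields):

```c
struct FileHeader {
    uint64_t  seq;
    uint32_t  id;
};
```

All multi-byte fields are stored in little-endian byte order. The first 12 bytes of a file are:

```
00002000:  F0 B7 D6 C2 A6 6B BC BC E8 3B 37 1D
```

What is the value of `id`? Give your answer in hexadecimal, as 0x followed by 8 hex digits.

`id` follows `seq` (8 bytes), so it starts at byte offset 8 and occupies 4 bytes.
Bytes at offsets 8..11: E8 3B 37 1D.
Little-endian: lowest address holds the least-significant byte.
Reassemble most-significant byte first: 1D 37 3B E8 → 0x1D373BE8.

0x1D373BE8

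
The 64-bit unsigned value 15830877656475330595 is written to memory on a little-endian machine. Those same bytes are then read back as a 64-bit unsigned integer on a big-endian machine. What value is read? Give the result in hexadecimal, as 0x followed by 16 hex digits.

0x2368E15C5A93B2DB

15830877656475330595 in 64-bit hexadecimal is 0xDBB2935A5CE16823.
Stored little-endian, the bytes at ascending addresses are 23 68 E1 5C 5A 93 B2 DB.
Read back as big-endian, the last byte is least significant, giving 0x2368E15C5A93B2DB.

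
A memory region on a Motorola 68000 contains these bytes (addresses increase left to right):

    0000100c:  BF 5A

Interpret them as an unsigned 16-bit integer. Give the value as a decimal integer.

Big-endian: lowest address holds the most-significant byte.
The bytes are already most-significant first: 0xBF5A.
0xBF5A = 48986.

48986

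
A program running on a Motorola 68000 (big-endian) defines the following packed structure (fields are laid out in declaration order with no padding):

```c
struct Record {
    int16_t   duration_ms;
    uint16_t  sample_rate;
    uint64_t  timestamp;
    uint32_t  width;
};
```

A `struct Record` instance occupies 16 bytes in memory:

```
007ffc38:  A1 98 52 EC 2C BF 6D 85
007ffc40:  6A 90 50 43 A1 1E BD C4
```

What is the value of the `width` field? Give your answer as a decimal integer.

`width` follows `duration_ms` (2 B), `sample_rate` (2 B), `timestamp` (8 B), so it starts at offset 2 + 2 + 8 = 12 and occupies 4 bytes.
Bytes at offsets 12..15: A1 1E BD C4.
Big-endian stores the most-significant byte at the lowest address.
The bytes are already most-significant first: 0xA11EBDC4.
0xA11EBDC4 = 2703146436.

2703146436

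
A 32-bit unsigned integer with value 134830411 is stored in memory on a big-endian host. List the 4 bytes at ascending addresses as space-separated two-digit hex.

08 09 59 4B

134830411 in hexadecimal, padded to 32 bits, is 0x0809594B.
Split into bytes (most-significant first): 08 09 59 4B.
Big-endian stores the most-significant byte at the lowest address.
So the memory order matches the most-significant-first order: 08 09 59 4B.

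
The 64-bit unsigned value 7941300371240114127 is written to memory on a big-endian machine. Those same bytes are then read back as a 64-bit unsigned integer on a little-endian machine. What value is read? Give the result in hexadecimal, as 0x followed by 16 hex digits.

7941300371240114127 in 64-bit hexadecimal is 0x6E352A9CE271D7CF.
Stored big-endian, the bytes at ascending addresses are 6E 35 2A 9C E2 71 D7 CF.
Read back as little-endian, the first byte is least significant, giving 0xCFD771E29C2A356E.

0xCFD771E29C2A356E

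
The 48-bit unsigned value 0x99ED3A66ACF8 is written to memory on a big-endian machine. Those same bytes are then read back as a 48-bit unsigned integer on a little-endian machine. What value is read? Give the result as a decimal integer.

273419333201305

Stored big-endian, the bytes at ascending addresses are 99 ED 3A 66 AC F8.
Read back as little-endian, the first byte is least significant, giving 0xF8AC663AED99.
0xF8AC663AED99 = 273419333201305.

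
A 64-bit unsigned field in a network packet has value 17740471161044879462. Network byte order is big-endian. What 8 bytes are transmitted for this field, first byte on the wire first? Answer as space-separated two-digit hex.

17740471161044879462 in hexadecimal, padded to 64 bits, is 0xF632D08726244866.
Split into bytes (most-significant first): F6 32 D0 87 26 24 48 66.
In big-endian order the high byte comes first in memory.
So the memory order matches the most-significant-first order: F6 32 D0 87 26 24 48 66.

F6 32 D0 87 26 24 48 66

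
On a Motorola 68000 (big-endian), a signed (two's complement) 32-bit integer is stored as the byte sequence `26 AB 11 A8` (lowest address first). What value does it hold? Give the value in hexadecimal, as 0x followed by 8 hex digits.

In big-endian order the high byte comes first in memory.
The bytes are already most-significant first: 0x26AB11A8.

0x26AB11A8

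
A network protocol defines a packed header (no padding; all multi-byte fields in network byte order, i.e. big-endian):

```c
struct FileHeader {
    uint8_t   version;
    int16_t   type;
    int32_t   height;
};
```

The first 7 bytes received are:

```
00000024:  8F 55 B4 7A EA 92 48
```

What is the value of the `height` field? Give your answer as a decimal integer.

2062193224

`height` follows `version` (1 B), `type` (2 B), so it starts at offset 1 + 2 = 3 and occupies 4 bytes.
Bytes at offsets 3..6: 7A EA 92 48.
Big-endian: lowest address holds the most-significant byte.
The bytes are already most-significant first: 0x7AEA9248.
0x7AEA9248 = 2062193224.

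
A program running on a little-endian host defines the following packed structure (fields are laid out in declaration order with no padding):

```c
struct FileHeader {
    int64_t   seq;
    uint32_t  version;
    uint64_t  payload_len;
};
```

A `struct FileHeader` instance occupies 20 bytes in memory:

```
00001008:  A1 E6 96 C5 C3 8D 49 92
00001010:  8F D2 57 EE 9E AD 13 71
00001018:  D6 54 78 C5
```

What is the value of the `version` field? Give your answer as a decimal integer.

3998732943

`version` follows `seq` (8 bytes), so it starts at byte offset 8 and occupies 4 bytes.
Bytes at offsets 8..11: 8F D2 57 EE.
Little-endian stores the least-significant byte at the lowest address.
Reassemble most-significant byte first: EE 57 D2 8F → 0xEE57D28F.
0xEE57D28F = 3998732943.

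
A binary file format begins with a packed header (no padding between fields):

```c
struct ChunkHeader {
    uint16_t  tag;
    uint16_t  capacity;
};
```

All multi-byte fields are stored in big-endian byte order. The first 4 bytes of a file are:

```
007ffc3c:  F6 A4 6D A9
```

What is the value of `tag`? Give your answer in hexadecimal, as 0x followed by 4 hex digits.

0xF6A4

`tag` is the first field, at byte offset 0, occupying 2 bytes.
Bytes at offsets 0..1: F6 A4.
Big-endian stores the most-significant byte at the lowest address.
The bytes are already most-significant first: 0xF6A4.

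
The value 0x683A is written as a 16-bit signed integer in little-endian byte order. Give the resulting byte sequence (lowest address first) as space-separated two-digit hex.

3A 68

Split into bytes (most-significant first): 68 3A.
Little-endian stores the least-significant byte at the lowest address.
So at ascending addresses the bytes are 3A 68.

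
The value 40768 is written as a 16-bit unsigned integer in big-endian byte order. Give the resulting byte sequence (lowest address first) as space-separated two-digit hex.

9F 40

40768 in hexadecimal, padded to 16 bits, is 0x9F40.
Split into bytes (most-significant first): 9F 40.
Big-endian stores the most-significant byte at the lowest address.
So the memory order matches the most-significant-first order: 9F 40.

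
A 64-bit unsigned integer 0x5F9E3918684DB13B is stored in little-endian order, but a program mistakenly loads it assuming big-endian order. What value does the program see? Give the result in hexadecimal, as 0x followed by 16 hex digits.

Stored little-endian, the bytes at ascending addresses are 3B B1 4D 68 18 39 9E 5F.
Read back as big-endian, the last byte is least significant, giving 0x3BB14D6818399E5F.

0x3BB14D6818399E5F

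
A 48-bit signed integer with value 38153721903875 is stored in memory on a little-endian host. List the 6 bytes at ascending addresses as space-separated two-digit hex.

03 7B 0A 5B B3 22

38153721903875 in hexadecimal, padded to 48 bits, is 0x22B35B0A7B03.
Split into bytes (most-significant first): 22 B3 5B 0A 7B 03.
Little-endian stores the least-significant byte at the lowest address.
So at ascending addresses the bytes are 03 7B 0A 5B B3 22.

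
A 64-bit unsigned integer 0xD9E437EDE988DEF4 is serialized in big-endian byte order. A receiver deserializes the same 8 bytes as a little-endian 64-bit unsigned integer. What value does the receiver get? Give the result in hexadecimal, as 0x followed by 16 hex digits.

0xF4DE88E9ED37E4D9

Stored big-endian, the bytes at ascending addresses are D9 E4 37 ED E9 88 DE F4.
Read back as little-endian, the first byte is least significant, giving 0xF4DE88E9ED37E4D9.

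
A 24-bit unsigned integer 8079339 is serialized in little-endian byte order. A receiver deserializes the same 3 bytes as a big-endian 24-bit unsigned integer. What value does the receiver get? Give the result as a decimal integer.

15419259

8079339 in 24-bit hexadecimal is 0x7B47EB.
Stored little-endian, the bytes at ascending addresses are EB 47 7B.
Read back as big-endian, the last byte is least significant, giving 0xEB477B.
0xEB477B = 15419259.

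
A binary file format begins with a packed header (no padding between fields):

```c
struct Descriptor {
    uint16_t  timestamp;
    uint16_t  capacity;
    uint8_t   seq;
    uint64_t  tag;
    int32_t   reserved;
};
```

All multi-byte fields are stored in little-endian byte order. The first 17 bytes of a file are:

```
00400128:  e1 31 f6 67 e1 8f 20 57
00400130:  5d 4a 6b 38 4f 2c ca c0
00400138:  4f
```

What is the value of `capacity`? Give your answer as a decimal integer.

26614

`capacity` follows `timestamp` (2 bytes), so it starts at byte offset 2 and occupies 2 bytes.
Bytes at offsets 2..3: F6 67.
Little-endian: lowest address holds the least-significant byte.
Reassemble most-significant byte first: 67 F6 → 0x67F6.
0x67F6 = 26614.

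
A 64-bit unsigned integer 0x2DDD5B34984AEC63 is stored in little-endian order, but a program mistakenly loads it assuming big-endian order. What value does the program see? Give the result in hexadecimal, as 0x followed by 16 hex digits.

0x63EC4A98345BDD2D

Stored little-endian, the bytes at ascending addresses are 63 EC 4A 98 34 5B DD 2D.
Read back as big-endian, the last byte is least significant, giving 0x63EC4A98345BDD2D.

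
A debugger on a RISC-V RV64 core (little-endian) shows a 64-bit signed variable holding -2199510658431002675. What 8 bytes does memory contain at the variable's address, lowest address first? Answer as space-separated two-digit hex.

CD D7 88 AC B5 C4 79 E1

Two's complement of -2199510658431002675 in 64 bits: 2199510658431002675 = 0x1E863B4A53772833; invert → 0xE179C4B5AC88D7CC; add 1 → 0xE179C4B5AC88D7CD.
Split into bytes (most-significant first): E1 79 C4 B5 AC 88 D7 CD.
Little-endian stores the least-significant byte at the lowest address.
So at ascending addresses the bytes are CD D7 88 AC B5 C4 79 E1.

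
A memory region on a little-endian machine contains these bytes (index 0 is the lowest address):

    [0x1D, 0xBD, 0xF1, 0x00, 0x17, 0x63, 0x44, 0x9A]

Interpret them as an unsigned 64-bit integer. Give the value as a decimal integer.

11116118730708466973

Little-endian: lowest address holds the least-significant byte.
Reassemble most-significant byte first: 9A 44 63 17 00 F1 BD 1D → 0x9A44631700F1BD1D.
0x9A44631700F1BD1D = 11116118730708466973.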